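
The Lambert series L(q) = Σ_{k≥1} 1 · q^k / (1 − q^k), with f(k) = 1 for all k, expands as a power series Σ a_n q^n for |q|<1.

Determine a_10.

a_10 = 4

n=10: 10·1 5·2 2·5 1·10  f→[1+1+1+1]=4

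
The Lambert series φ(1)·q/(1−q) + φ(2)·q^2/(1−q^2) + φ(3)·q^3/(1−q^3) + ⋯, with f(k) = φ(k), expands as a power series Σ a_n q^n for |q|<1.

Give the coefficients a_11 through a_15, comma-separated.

d|11:{1,11}  Σφ=1+10=11
d|12:{1,2,3,4,6,12}  Σφ=1+1+2+2+2+4=12
q^13  k|13↦φ(k): 1:1 13:12  a_13=13
[q^14] φ(14)=6,φ(7)=6,φ(2)=1,φ(1)=1 ⇒ 14
[q^15] φ(1)=1,φ(3)=2,φ(5)=4,φ(15)=8 ⇒ 15

11, 12, 13, 14, 15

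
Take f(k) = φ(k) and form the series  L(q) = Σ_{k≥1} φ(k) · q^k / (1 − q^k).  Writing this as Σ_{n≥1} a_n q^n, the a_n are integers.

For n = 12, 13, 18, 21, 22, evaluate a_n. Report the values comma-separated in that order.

[q^12] φ(1)=1,φ(2)=1,φ(3)=2,φ(4)=2,φ(6)=2,φ(12)=4 ⇒ 12
n=13: 1·13 13·1  φ→[1+12]=13
q^18  k|18↦φ(k): 1:1 2:1 3:2 6:2 9:6 18:6  a_18=18
[q^21] φ(1)=1,φ(3)=2,φ(7)=6,φ(21)=12 ⇒ 21
n=22: 22·1 11·2 2·11 1·22  φ→[10+10+1+1]=22

12, 13, 18, 21, 22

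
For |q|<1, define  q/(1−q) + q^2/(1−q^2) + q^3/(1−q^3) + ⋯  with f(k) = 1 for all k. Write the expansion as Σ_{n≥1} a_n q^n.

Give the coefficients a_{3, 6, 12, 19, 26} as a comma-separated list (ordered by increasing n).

n=3: 3·1 1·3  f→[1+1]=2
q^6  k|6↦f(k): 6:1 3:1 2:1 1:1  a_6=4
d|12:{1,2,3,4,6,12}  Σf=1+1+1+1+1+1=6
q^19  k|19↦f(k): 1:1 19:1  a_19=2
d|26:{26,13,2,1}  Σf=1+1+1+1=4

2, 4, 6, 2, 4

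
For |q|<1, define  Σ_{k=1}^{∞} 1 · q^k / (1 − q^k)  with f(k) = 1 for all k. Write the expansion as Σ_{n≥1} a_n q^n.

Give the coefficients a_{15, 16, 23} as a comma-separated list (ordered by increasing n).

n=15: 1·15 3·5 5·3 15·1  f→[1+1+1+1]=4
d|16:{1,2,4,8,16}  Σf=1+1+1+1+1=5
d|23:{1,23}  Σf=1+1=2

4, 5, 2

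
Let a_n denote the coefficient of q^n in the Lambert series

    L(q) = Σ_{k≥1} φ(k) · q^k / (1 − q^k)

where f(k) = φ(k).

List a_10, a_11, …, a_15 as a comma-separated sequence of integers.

q^10  k|10↦φ(k): 10:4 5:4 2:1 1:1  a_10=10
d|11:{11,1}  Σφ=10+1=11
n=12: 12·1 6·2 4·3 3·4 2·6 1·12  φ→[4+2+2+2+1+1]=12
[q^13] φ(13)=12,φ(1)=1 ⇒ 13
[q^14] φ(14)=6,φ(7)=6,φ(2)=1,φ(1)=1 ⇒ 14
q^15  k|15↦φ(k): 15:8 5:4 3:2 1:1  a_15=15

10, 11, 12, 13, 14, 15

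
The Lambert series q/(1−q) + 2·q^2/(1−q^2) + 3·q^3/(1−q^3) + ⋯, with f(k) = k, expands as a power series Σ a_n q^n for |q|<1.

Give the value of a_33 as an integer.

d|33:{33,11,3,1}  Σf=33+11+3+1=48

a_33 = 48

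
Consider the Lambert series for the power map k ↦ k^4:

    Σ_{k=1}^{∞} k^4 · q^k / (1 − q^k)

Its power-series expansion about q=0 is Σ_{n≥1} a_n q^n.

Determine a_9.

[q^9] f(9)=6561,f(3)=81,f(1)=1 ⇒ 6643

a_9 = 6643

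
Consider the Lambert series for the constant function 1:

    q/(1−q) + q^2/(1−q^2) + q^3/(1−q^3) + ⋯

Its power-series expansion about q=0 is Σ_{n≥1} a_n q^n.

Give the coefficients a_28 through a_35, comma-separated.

6, 2, 8, 2, 6, 4, 4, 4

n=28: 1·28 2·14 4·7 7·4 14·2 28·1  f→[1+1+1+1+1+1]=6
n=29: 29·1 1·29  f→[1+1]=2
[q^30] f(1)=1,f(2)=1,f(3)=1,f(5)=1,f(6)=1,f(10)=1,f(15)=1,f(30)=1 ⇒ 8
q^31  k|31↦f(k): 31:1 1:1  a_31=2
n=32: 1·32 2·16 4·8 8·4 16·2 32·1  f→[1+1+1+1+1+1]=6
[q^33] f(1)=1,f(3)=1,f(11)=1,f(33)=1 ⇒ 4
d|34:{1,2,17,34}  Σf=1+1+1+1=4
[q^35] f(1)=1,f(5)=1,f(7)=1,f(35)=1 ⇒ 4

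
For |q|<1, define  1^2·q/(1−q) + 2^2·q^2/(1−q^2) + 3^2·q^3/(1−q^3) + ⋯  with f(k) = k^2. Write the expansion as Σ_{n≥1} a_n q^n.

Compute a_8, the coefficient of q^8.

a_8 = 85

q^8  k|8↦f(k): 1:1 2:4 4:16 8:64  a_8=85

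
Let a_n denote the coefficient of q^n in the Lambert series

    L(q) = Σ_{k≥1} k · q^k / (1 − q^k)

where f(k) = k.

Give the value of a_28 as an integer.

a_28 = 56

d|28:{1,2,4,7,14,28}  Σf=1+2+4+7+14+28=56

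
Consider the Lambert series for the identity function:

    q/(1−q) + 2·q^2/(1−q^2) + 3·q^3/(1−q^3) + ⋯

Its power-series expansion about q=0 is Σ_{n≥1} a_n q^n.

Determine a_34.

q^34  k|34↦f(k): 1:1 2:2 17:17 34:34  a_34=54

a_34 = 54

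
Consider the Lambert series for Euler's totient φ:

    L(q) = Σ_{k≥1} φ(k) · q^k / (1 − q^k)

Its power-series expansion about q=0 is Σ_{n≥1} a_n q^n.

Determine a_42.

q^42  k|42↦φ(k): 42:12 21:12 14:6 7:6 6:2 3:2 2:1 1:1  a_42=42

a_42 = 42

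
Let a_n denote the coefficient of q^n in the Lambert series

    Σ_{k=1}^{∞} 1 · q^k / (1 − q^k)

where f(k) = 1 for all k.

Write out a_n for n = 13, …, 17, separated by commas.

2, 4, 4, 5, 2

[q^13] f(1)=1,f(13)=1 ⇒ 2
[q^14] f(14)=1,f(7)=1,f(2)=1,f(1)=1 ⇒ 4
d|15:{1,3,5,15}  Σf=1+1+1+1=4
q^16  k|16↦f(k): 16:1 8:1 4:1 2:1 1:1  a_16=5
[q^17] f(1)=1,f(17)=1 ⇒ 2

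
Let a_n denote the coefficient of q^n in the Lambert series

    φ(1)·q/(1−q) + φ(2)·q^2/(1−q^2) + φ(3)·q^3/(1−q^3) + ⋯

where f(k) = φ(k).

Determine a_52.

n=52: 1·52 2·26 4·13 13·4 26·2 52·1  φ→[1+1+2+12+12+24]=52

a_52 = 52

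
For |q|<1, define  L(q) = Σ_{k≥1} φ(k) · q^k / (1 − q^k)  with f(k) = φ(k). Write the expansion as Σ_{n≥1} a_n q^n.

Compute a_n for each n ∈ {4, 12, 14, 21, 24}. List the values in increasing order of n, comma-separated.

[q^4] φ(4)=2,φ(2)=1,φ(1)=1 ⇒ 4
q^12  k|12↦φ(k): 1:1 2:1 3:2 4:2 6:2 12:4  a_12=12
n=14: 14·1 7·2 2·7 1·14  φ→[6+6+1+1]=14
[q^21] φ(21)=12,φ(7)=6,φ(3)=2,φ(1)=1 ⇒ 21
[q^24] φ(1)=1,φ(2)=1,φ(3)=2,φ(4)=2,φ(6)=2,φ(8)=4,φ(12)=4,φ(24)=8 ⇒ 24

4, 12, 14, 21, 24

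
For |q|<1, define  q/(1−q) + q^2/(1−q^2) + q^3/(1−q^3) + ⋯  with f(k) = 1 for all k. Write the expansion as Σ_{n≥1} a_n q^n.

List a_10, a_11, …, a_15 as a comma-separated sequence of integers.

4, 2, 6, 2, 4, 4

q^10  k|10↦f(k): 10:1 5:1 2:1 1:1  a_10=4
d|11:{1,11}  Σf=1+1=2
q^12  k|12↦f(k): 12:1 6:1 4:1 3:1 2:1 1:1  a_12=6
d|13:{1,13}  Σf=1+1=2
n=14: 1·14 2·7 7·2 14·1  f→[1+1+1+1]=4
q^15  k|15↦f(k): 15:1 5:1 3:1 1:1  a_15=4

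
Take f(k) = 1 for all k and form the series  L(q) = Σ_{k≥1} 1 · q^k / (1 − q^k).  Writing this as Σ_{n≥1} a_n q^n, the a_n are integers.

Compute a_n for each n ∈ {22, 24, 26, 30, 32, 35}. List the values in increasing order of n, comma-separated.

4, 8, 4, 8, 6, 4

d|22:{22,11,2,1}  Σf=1+1+1+1=4
n=24: 1·24 2·12 3·8 4·6 6·4 8·3 12·2 24·1  f→[1+1+1+1+1+1+1+1]=8
q^26  k|26↦f(k): 26:1 13:1 2:1 1:1  a_26=4
d|30:{1,2,3,5,6,10,15,30}  Σf=1+1+1+1+1+1+1+1=8
q^32  k|32↦f(k): 1:1 2:1 4:1 8:1 16:1 32:1  a_32=6
[q^35] f(35)=1,f(7)=1,f(5)=1,f(1)=1 ⇒ 4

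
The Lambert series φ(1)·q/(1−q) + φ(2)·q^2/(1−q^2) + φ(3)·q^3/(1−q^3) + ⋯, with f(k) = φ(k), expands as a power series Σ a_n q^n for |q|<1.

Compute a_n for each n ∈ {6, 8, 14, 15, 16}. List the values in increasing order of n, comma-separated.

d|6:{1,2,3,6}  Σφ=1+1+2+2=6
d|8:{1,2,4,8}  Σφ=1+1+2+4=8
d|14:{14,7,2,1}  Σφ=6+6+1+1=14
d|15:{15,5,3,1}  Σφ=8+4+2+1=15
n=16: 16·1 8·2 4·4 2·8 1·16  φ→[8+4+2+1+1]=16

6, 8, 14, 15, 16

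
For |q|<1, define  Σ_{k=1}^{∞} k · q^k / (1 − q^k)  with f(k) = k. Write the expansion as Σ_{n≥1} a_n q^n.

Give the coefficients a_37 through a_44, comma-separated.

38, 60, 56, 90, 42, 96, 44, 84

[q^37] f(37)=37,f(1)=1 ⇒ 38
q^38  k|38↦f(k): 1:1 2:2 19:19 38:38  a_38=60
q^39  k|39↦f(k): 39:39 13:13 3:3 1:1  a_39=56
d|40:{1,2,4,5,8,10,20,40}  Σf=1+2+4+5+8+10+20+40=90
d|41:{41,1}  Σf=41+1=42
q^42  k|42↦f(k): 1:1 2:2 3:3 6:6 7:7 14:14 21:21 42:42  a_42=96
q^43  k|43↦f(k): 43:43 1:1  a_43=44
[q^44] f(1)=1,f(2)=2,f(4)=4,f(11)=11,f(22)=22,f(44)=44 ⇒ 84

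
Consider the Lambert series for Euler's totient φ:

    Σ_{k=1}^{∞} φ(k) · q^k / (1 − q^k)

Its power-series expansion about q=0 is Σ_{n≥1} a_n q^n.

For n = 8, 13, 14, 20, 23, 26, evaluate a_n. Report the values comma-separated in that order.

q^8  k|8↦φ(k): 8:4 4:2 2:1 1:1  a_8=8
q^13  k|13↦φ(k): 1:1 13:12  a_13=13
q^14  k|14↦φ(k): 1:1 2:1 7:6 14:6  a_14=14
d|20:{1,2,4,5,10,20}  Σφ=1+1+2+4+4+8=20
n=23: 23·1 1·23  φ→[22+1]=23
q^26  k|26↦φ(k): 26:12 13:12 2:1 1:1  a_26=26

8, 13, 14, 20, 23, 26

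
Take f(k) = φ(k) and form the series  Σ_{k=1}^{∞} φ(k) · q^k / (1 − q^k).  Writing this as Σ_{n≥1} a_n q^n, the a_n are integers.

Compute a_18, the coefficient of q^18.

[q^18] φ(1)=1,φ(2)=1,φ(3)=2,φ(6)=2,φ(9)=6,φ(18)=6 ⇒ 18

a_18 = 18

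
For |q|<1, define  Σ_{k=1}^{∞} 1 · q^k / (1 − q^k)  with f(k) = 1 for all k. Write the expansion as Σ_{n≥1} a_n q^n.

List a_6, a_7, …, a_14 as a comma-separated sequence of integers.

4, 2, 4, 3, 4, 2, 6, 2, 4

q^6  k|6↦f(k): 6:1 3:1 2:1 1:1  a_6=4
n=7: 1·7 7·1  f→[1+1]=2
d|8:{1,2,4,8}  Σf=1+1+1+1=4
n=9: 1·9 3·3 9·1  f→[1+1+1]=3
d|10:{10,5,2,1}  Σf=1+1+1+1=4
q^11  k|11↦f(k): 11:1 1:1  a_11=2
[q^12] f(1)=1,f(2)=1,f(3)=1,f(4)=1,f(6)=1,f(12)=1 ⇒ 6
q^13  k|13↦f(k): 13:1 1:1  a_13=2
[q^14] f(14)=1,f(7)=1,f(2)=1,f(1)=1 ⇒ 4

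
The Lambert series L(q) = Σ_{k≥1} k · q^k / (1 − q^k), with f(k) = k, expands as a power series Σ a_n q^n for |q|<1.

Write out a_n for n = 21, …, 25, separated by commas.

32, 36, 24, 60, 31

q^21  k|21↦f(k): 21:21 7:7 3:3 1:1  a_21=32
[q^22] f(1)=1,f(2)=2,f(11)=11,f(22)=22 ⇒ 36
d|23:{23,1}  Σf=23+1=24
q^24  k|24↦f(k): 24:24 12:12 8:8 6:6 4:4 3:3 2:2 1:1  a_24=60
[q^25] f(25)=25,f(5)=5,f(1)=1 ⇒ 31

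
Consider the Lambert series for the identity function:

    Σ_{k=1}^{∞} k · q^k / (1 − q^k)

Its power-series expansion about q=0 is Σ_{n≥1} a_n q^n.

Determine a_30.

a_30 = 72

[q^30] f(30)=30,f(15)=15,f(10)=10,f(6)=6,f(5)=5,f(3)=3,f(2)=2,f(1)=1 ⇒ 72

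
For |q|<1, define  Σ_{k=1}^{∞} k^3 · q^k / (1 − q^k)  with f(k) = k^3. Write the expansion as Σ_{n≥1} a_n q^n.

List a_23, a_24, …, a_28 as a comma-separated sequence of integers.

[q^23] f(23)=12167,f(1)=1 ⇒ 12168
n=24: 1·24 2·12 3·8 4·6 6·4 8·3 12·2 24·1  f→[1+8+27+64+216+512+1728+13824]=16380
q^25  k|25↦f(k): 25:15625 5:125 1:1  a_25=15751
[q^26] f(1)=1,f(2)=8,f(13)=2197,f(26)=17576 ⇒ 19782
[q^27] f(1)=1,f(3)=27,f(9)=729,f(27)=19683 ⇒ 20440
n=28: 28·1 14·2 7·4 4·7 2·14 1·28  f→[21952+2744+343+64+8+1]=25112

12168, 16380, 15751, 19782, 20440, 25112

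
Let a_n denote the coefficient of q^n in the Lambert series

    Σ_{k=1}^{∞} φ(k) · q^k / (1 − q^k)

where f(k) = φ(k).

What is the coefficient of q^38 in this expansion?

q^38  k|38↦φ(k): 1:1 2:1 19:18 38:18  a_38=38

a_38 = 38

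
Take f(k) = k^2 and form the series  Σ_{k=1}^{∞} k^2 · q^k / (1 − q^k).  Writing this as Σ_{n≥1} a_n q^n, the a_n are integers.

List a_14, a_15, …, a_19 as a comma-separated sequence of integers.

250, 260, 341, 290, 455, 362

n=14: 1·14 2·7 7·2 14·1  f→[1+4+49+196]=250
n=15: 15·1 5·3 3·5 1·15  f→[225+25+9+1]=260
d|16:{1,2,4,8,16}  Σf=1+4+16+64+256=341
n=17: 1·17 17·1  f→[1+289]=290
[q^18] f(1)=1,f(2)=4,f(3)=9,f(6)=36,f(9)=81,f(18)=324 ⇒ 455
q^19  k|19↦f(k): 1:1 19:361  a_19=362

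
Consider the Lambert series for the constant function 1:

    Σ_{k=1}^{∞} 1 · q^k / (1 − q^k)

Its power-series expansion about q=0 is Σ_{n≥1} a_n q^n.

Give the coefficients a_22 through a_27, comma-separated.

d|22:{22,11,2,1}  Σf=1+1+1+1=4
n=23: 1·23 23·1  f→[1+1]=2
q^24  k|24↦f(k): 1:1 2:1 3:1 4:1 6:1 8:1 12:1 24:1  a_24=8
d|25:{25,5,1}  Σf=1+1+1=3
n=26: 1·26 2·13 13·2 26·1  f→[1+1+1+1]=4
[q^27] f(1)=1,f(3)=1,f(9)=1,f(27)=1 ⇒ 4

4, 2, 8, 3, 4, 4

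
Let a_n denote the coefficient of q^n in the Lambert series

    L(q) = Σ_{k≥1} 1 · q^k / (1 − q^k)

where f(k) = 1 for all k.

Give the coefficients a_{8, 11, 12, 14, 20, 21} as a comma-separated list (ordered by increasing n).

[q^8] f(8)=1,f(4)=1,f(2)=1,f(1)=1 ⇒ 4
d|11:{1,11}  Σf=1+1=2
[q^12] f(1)=1,f(2)=1,f(3)=1,f(4)=1,f(6)=1,f(12)=1 ⇒ 6
[q^14] f(14)=1,f(7)=1,f(2)=1,f(1)=1 ⇒ 4
n=20: 1·20 2·10 4·5 5·4 10·2 20·1  f→[1+1+1+1+1+1]=6
d|21:{1,3,7,21}  Σf=1+1+1+1=4

4, 2, 6, 4, 6, 4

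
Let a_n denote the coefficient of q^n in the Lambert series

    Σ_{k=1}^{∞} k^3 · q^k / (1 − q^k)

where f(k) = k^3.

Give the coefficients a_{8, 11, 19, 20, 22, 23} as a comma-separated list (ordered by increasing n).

585, 1332, 6860, 9198, 11988, 12168

d|8:{8,4,2,1}  Σf=512+64+8+1=585
q^11  k|11↦f(k): 11:1331 1:1  a_11=1332
[q^19] f(1)=1,f(19)=6859 ⇒ 6860
n=20: 1·20 2·10 4·5 5·4 10·2 20·1  f→[1+8+64+125+1000+8000]=9198
q^22  k|22↦f(k): 1:1 2:8 11:1331 22:10648  a_22=11988
[q^23] f(1)=1,f(23)=12167 ⇒ 12168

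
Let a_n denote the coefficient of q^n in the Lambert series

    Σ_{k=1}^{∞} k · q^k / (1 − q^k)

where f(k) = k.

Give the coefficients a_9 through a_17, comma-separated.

13, 18, 12, 28, 14, 24, 24, 31, 18

n=9: 1·9 3·3 9·1  f→[1+3+9]=13
[q^10] f(1)=1,f(2)=2,f(5)=5,f(10)=10 ⇒ 18
q^11  k|11↦f(k): 1:1 11:11  a_11=12
d|12:{12,6,4,3,2,1}  Σf=12+6+4+3+2+1=28
n=13: 1·13 13·1  f→[1+13]=14
n=14: 14·1 7·2 2·7 1·14  f→[14+7+2+1]=24
n=15: 1·15 3·5 5·3 15·1  f→[1+3+5+15]=24
q^16  k|16↦f(k): 16:16 8:8 4:4 2:2 1:1  a_16=31
q^17  k|17↦f(k): 17:17 1:1  a_17=18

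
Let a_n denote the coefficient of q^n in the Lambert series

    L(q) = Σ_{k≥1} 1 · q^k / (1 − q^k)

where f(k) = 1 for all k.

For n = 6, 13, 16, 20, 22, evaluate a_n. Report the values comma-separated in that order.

4, 2, 5, 6, 4

n=6: 6·1 3·2 2·3 1·6  f→[1+1+1+1]=4
q^13  k|13↦f(k): 1:1 13:1  a_13=2
q^16  k|16↦f(k): 16:1 8:1 4:1 2:1 1:1  a_16=5
d|20:{20,10,5,4,2,1}  Σf=1+1+1+1+1+1=6
[q^22] f(22)=1,f(11)=1,f(2)=1,f(1)=1 ⇒ 4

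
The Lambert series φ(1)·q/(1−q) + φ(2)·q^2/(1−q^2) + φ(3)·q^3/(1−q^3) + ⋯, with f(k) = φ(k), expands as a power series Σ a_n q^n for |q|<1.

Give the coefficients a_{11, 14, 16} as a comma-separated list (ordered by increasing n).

d|11:{1,11}  Σφ=1+10=11
[q^14] φ(1)=1,φ(2)=1,φ(7)=6,φ(14)=6 ⇒ 14
n=16: 1·16 2·8 4·4 8·2 16·1  φ→[1+1+2+4+8]=16

11, 14, 16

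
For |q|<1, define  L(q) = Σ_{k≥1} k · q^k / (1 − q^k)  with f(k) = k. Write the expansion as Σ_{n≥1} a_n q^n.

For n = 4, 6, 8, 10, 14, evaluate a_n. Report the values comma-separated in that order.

[q^4] f(1)=1,f(2)=2,f(4)=4 ⇒ 7
[q^6] f(1)=1,f(2)=2,f(3)=3,f(6)=6 ⇒ 12
q^8  k|8↦f(k): 1:1 2:2 4:4 8:8  a_8=15
n=10: 1·10 2·5 5·2 10·1  f→[1+2+5+10]=18
[q^14] f(1)=1,f(2)=2,f(7)=7,f(14)=14 ⇒ 24

7, 12, 15, 18, 24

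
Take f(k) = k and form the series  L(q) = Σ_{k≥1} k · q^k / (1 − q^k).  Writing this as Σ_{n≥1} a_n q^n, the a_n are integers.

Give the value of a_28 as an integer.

q^28  k|28↦f(k): 1:1 2:2 4:4 7:7 14:14 28:28  a_28=56

a_28 = 56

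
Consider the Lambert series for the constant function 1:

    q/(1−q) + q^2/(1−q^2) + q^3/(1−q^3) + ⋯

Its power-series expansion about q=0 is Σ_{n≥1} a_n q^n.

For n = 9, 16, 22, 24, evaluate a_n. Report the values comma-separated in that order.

3, 5, 4, 8

n=9: 1·9 3·3 9·1  f→[1+1+1]=3
d|16:{1,2,4,8,16}  Σf=1+1+1+1+1=5
[q^22] f(22)=1,f(11)=1,f(2)=1,f(1)=1 ⇒ 4
n=24: 24·1 12·2 8·3 6·4 4·6 3·8 2·12 1·24  f→[1+1+1+1+1+1+1+1]=8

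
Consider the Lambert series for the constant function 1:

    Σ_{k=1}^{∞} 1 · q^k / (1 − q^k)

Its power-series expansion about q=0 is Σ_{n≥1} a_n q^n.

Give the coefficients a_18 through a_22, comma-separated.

6, 2, 6, 4, 4

[q^18] f(18)=1,f(9)=1,f(6)=1,f(3)=1,f(2)=1,f(1)=1 ⇒ 6
q^19  k|19↦f(k): 1:1 19:1  a_19=2
[q^20] f(20)=1,f(10)=1,f(5)=1,f(4)=1,f(2)=1,f(1)=1 ⇒ 6
[q^21] f(21)=1,f(7)=1,f(3)=1,f(1)=1 ⇒ 4
q^22  k|22↦f(k): 1:1 2:1 11:1 22:1  a_22=4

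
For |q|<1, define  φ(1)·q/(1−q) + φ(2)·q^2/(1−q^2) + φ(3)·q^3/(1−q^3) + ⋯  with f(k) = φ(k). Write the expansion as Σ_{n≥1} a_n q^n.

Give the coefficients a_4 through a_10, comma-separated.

n=4: 1·4 2·2 4·1  φ→[1+1+2]=4
d|5:{5,1}  Σφ=4+1=5
[q^6] φ(1)=1,φ(2)=1,φ(3)=2,φ(6)=2 ⇒ 6
q^7  k|7↦φ(k): 1:1 7:6  a_7=7
d|8:{8,4,2,1}  Σφ=4+2+1+1=8
q^9  k|9↦φ(k): 1:1 3:2 9:6  a_9=9
d|10:{1,2,5,10}  Σφ=1+1+4+4=10

4, 5, 6, 7, 8, 9, 10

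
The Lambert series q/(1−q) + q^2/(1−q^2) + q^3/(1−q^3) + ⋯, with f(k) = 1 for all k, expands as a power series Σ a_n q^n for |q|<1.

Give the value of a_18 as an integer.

q^18  k|18↦f(k): 18:1 9:1 6:1 3:1 2:1 1:1  a_18=6

a_18 = 6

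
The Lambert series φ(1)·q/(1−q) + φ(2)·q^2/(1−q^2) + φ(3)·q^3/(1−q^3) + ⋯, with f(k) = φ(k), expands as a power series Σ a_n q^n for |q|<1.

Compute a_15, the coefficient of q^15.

q^15  k|15↦φ(k): 15:8 5:4 3:2 1:1  a_15=15

a_15 = 15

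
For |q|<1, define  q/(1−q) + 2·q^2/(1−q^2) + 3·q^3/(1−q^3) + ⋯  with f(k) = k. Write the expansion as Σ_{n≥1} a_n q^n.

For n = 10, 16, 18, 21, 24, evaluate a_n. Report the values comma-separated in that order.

18, 31, 39, 32, 60

d|10:{1,2,5,10}  Σf=1+2+5+10=18
[q^16] f(16)=16,f(8)=8,f(4)=4,f(2)=2,f(1)=1 ⇒ 31
d|18:{1,2,3,6,9,18}  Σf=1+2+3+6+9+18=39
[q^21] f(21)=21,f(7)=7,f(3)=3,f(1)=1 ⇒ 32
d|24:{1,2,3,4,6,8,12,24}  Σf=1+2+3+4+6+8+12+24=60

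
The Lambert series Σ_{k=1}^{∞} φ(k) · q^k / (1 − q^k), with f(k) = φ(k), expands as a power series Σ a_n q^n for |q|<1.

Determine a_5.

d|5:{5,1}  Σφ=4+1=5

a_5 = 5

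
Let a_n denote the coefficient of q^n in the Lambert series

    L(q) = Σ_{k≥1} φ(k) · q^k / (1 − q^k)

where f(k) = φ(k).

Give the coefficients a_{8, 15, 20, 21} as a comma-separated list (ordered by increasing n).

n=8: 8·1 4·2 2·4 1·8  φ→[4+2+1+1]=8
q^15  k|15↦φ(k): 15:8 5:4 3:2 1:1  a_15=15
d|20:{20,10,5,4,2,1}  Σφ=8+4+4+2+1+1=20
q^21  k|21↦φ(k): 21:12 7:6 3:2 1:1  a_21=21

8, 15, 20, 21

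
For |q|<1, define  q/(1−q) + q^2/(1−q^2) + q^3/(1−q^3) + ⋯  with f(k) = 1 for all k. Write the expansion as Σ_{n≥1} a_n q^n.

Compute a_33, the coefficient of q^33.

a_33 = 4

n=33: 1·33 3·11 11·3 33·1  f→[1+1+1+1]=4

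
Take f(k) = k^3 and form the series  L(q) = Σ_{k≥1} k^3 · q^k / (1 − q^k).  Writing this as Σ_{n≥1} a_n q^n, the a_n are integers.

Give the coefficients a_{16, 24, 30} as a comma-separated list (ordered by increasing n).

q^16  k|16↦f(k): 1:1 2:8 4:64 8:512 16:4096  a_16=4681
[q^24] f(1)=1,f(2)=8,f(3)=27,f(4)=64,f(6)=216,f(8)=512,f(12)=1728,f(24)=13824 ⇒ 16380
n=30: 30·1 15·2 10·3 6·5 5·6 3·10 2·15 1·30  f→[27000+3375+1000+216+125+27+8+1]=31752

4681, 16380, 31752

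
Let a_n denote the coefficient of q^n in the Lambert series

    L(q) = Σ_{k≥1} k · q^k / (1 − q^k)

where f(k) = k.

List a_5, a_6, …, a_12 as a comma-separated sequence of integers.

6, 12, 8, 15, 13, 18, 12, 28

d|5:{1,5}  Σf=1+5=6
[q^6] f(6)=6,f(3)=3,f(2)=2,f(1)=1 ⇒ 12
q^7  k|7↦f(k): 1:1 7:7  a_7=8
q^8  k|8↦f(k): 8:8 4:4 2:2 1:1  a_8=15
q^9  k|9↦f(k): 1:1 3:3 9:9  a_9=13
q^10  k|10↦f(k): 1:1 2:2 5:5 10:10  a_10=18
q^11  k|11↦f(k): 11:11 1:1  a_11=12
q^12  k|12↦f(k): 1:1 2:2 3:3 4:4 6:6 12:12  a_12=28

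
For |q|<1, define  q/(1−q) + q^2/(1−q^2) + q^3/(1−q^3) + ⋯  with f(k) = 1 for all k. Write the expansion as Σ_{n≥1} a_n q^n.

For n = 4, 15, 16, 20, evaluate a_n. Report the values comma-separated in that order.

3, 4, 5, 6

q^4  k|4↦f(k): 4:1 2:1 1:1  a_4=3
q^15  k|15↦f(k): 15:1 5:1 3:1 1:1  a_15=4
n=16: 16·1 8·2 4·4 2·8 1·16  f→[1+1+1+1+1]=5
[q^20] f(20)=1,f(10)=1,f(5)=1,f(4)=1,f(2)=1,f(1)=1 ⇒ 6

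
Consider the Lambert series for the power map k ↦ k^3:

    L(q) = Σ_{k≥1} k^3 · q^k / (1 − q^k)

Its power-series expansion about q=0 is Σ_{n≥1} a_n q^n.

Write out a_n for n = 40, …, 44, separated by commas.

[q^40] f(40)=64000,f(20)=8000,f(10)=1000,f(8)=512,f(5)=125,f(4)=64,f(2)=8,f(1)=1 ⇒ 73710
[q^41] f(41)=68921,f(1)=1 ⇒ 68922
q^42  k|42↦f(k): 42:74088 21:9261 14:2744 7:343 6:216 3:27 2:8 1:1  a_42=86688
[q^43] f(1)=1,f(43)=79507 ⇒ 79508
[q^44] f(1)=1,f(2)=8,f(4)=64,f(11)=1331,f(22)=10648,f(44)=85184 ⇒ 97236

73710, 68922, 86688, 79508, 97236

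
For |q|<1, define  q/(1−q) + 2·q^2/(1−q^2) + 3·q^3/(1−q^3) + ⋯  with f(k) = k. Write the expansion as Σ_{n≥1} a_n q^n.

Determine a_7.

a_7 = 8

q^7  k|7↦f(k): 1:1 7:7  a_7=8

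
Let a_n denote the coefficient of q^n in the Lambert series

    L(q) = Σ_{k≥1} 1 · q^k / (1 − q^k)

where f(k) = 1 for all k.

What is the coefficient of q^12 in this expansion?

q^12  k|12↦f(k): 12:1 6:1 4:1 3:1 2:1 1:1  a_12=6

a_12 = 6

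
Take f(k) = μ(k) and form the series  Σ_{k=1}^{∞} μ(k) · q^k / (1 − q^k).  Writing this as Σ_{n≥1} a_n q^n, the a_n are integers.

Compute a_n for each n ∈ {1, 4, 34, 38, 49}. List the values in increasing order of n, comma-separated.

1, 0, 0, 0, 0

q^1  k|1↦μ(k): 1:1  a_1=1
q^4  k|4↦μ(k): 1:1 2:-1 4:0  a_4=0
[q^34] μ(34)=1,μ(17)=-1,μ(2)=-1,μ(1)=1 ⇒ 0
n=38: 38·1 19·2 2·19 1·38  μ→[1+(-1)+(-1)+1]=0
n=49: 49·1 7·7 1·49  μ→[0+(-1)+1]=0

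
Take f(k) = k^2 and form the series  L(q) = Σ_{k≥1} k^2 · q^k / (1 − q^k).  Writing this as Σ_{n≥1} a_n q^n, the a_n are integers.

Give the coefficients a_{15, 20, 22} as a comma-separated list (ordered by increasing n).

260, 546, 610

n=15: 15·1 5·3 3·5 1·15  f→[225+25+9+1]=260
q^20  k|20↦f(k): 20:400 10:100 5:25 4:16 2:4 1:1  a_20=546
q^22  k|22↦f(k): 22:484 11:121 2:4 1:1  a_22=610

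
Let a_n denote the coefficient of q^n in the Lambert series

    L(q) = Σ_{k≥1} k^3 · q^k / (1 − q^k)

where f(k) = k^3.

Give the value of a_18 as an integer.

a_18 = 6813

n=18: 1·18 2·9 3·6 6·3 9·2 18·1  f→[1+8+27+216+729+5832]=6813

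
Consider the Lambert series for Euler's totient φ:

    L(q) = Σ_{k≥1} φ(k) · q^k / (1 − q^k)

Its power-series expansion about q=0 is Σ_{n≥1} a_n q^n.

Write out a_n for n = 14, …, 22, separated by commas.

d|14:{14,7,2,1}  Σφ=6+6+1+1=14
n=15: 15·1 5·3 3·5 1·15  φ→[8+4+2+1]=15
q^16  k|16↦φ(k): 16:8 8:4 4:2 2:1 1:1  a_16=16
d|17:{1,17}  Σφ=1+16=17
n=18: 1·18 2·9 3·6 6·3 9·2 18·1  φ→[1+1+2+2+6+6]=18
n=19: 1·19 19·1  φ→[1+18]=19
n=20: 1·20 2·10 4·5 5·4 10·2 20·1  φ→[1+1+2+4+4+8]=20
[q^21] φ(1)=1,φ(3)=2,φ(7)=6,φ(21)=12 ⇒ 21
n=22: 1·22 2·11 11·2 22·1  φ→[1+1+10+10]=22

14, 15, 16, 17, 18, 19, 20, 21, 22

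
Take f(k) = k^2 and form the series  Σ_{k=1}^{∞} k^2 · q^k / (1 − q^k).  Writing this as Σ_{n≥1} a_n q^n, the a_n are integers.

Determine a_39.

a_39 = 1700

n=39: 39·1 13·3 3·13 1·39  f→[1521+169+9+1]=1700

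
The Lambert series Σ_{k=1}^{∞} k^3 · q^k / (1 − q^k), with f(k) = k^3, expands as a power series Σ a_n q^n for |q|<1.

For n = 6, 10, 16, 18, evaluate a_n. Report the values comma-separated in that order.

q^6  k|6↦f(k): 6:216 3:27 2:8 1:1  a_6=252
[q^10] f(1)=1,f(2)=8,f(5)=125,f(10)=1000 ⇒ 1134
d|16:{1,2,4,8,16}  Σf=1+8+64+512+4096=4681
q^18  k|18↦f(k): 1:1 2:8 3:27 6:216 9:729 18:5832  a_18=6813

252, 1134, 4681, 6813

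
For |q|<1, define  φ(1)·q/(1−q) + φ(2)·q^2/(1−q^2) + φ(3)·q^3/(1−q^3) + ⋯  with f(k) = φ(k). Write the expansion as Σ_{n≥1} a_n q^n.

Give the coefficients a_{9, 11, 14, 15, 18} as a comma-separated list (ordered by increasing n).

q^9  k|9↦φ(k): 9:6 3:2 1:1  a_9=9
[q^11] φ(1)=1,φ(11)=10 ⇒ 11
d|14:{1,2,7,14}  Σφ=1+1+6+6=14
d|15:{1,3,5,15}  Σφ=1+2+4+8=15
q^18  k|18↦φ(k): 18:6 9:6 6:2 3:2 2:1 1:1  a_18=18

9, 11, 14, 15, 18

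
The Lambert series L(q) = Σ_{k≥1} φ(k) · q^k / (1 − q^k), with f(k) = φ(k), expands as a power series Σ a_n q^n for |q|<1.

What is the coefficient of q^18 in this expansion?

[q^18] φ(18)=6,φ(9)=6,φ(6)=2,φ(3)=2,φ(2)=1,φ(1)=1 ⇒ 18

a_18 = 18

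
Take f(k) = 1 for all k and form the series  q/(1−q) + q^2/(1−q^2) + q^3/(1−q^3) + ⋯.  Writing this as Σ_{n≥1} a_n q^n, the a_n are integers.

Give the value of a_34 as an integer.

n=34: 34·1 17·2 2·17 1·34  f→[1+1+1+1]=4

a_34 = 4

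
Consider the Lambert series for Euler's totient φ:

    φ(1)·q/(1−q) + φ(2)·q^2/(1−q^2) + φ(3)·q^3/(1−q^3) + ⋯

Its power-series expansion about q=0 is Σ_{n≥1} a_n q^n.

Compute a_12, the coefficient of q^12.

[q^12] φ(1)=1,φ(2)=1,φ(3)=2,φ(4)=2,φ(6)=2,φ(12)=4 ⇒ 12

a_12 = 12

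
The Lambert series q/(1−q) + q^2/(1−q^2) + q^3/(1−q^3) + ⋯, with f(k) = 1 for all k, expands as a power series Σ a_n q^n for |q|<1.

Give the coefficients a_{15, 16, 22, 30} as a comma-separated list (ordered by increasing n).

4, 5, 4, 8

q^15  k|15↦f(k): 1:1 3:1 5:1 15:1  a_15=4
q^16  k|16↦f(k): 1:1 2:1 4:1 8:1 16:1  a_16=5
n=22: 22·1 11·2 2·11 1·22  f→[1+1+1+1]=4
[q^30] f(1)=1,f(2)=1,f(3)=1,f(5)=1,f(6)=1,f(10)=1,f(15)=1,f(30)=1 ⇒ 8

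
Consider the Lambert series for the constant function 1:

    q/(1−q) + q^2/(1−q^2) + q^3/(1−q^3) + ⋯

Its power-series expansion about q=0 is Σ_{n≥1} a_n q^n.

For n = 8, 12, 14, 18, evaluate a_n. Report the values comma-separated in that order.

4, 6, 4, 6

q^8  k|8↦f(k): 1:1 2:1 4:1 8:1  a_8=4
q^12  k|12↦f(k): 1:1 2:1 3:1 4:1 6:1 12:1  a_12=6
[q^14] f(1)=1,f(2)=1,f(7)=1,f(14)=1 ⇒ 4
d|18:{1,2,3,6,9,18}  Σf=1+1+1+1+1+1=6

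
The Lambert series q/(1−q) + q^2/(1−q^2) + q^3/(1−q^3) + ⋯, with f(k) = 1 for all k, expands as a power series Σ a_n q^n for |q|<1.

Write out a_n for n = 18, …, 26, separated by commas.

q^18  k|18↦f(k): 18:1 9:1 6:1 3:1 2:1 1:1  a_18=6
n=19: 1·19 19·1  f→[1+1]=2
q^20  k|20↦f(k): 1:1 2:1 4:1 5:1 10:1 20:1  a_20=6
d|21:{21,7,3,1}  Σf=1+1+1+1=4
n=22: 1·22 2·11 11·2 22·1  f→[1+1+1+1]=4
d|23:{1,23}  Σf=1+1=2
d|24:{1,2,3,4,6,8,12,24}  Σf=1+1+1+1+1+1+1+1=8
q^25  k|25↦f(k): 1:1 5:1 25:1  a_25=3
[q^26] f(26)=1,f(13)=1,f(2)=1,f(1)=1 ⇒ 4

6, 2, 6, 4, 4, 2, 8, 3, 4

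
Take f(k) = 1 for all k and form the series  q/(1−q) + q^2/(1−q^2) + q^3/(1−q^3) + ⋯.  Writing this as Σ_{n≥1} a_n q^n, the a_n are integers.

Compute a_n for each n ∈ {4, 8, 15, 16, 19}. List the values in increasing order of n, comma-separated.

3, 4, 4, 5, 2

d|4:{1,2,4}  Σf=1+1+1=3
d|8:{8,4,2,1}  Σf=1+1+1+1=4
d|15:{1,3,5,15}  Σf=1+1+1+1=4
[q^16] f(1)=1,f(2)=1,f(4)=1,f(8)=1,f(16)=1 ⇒ 5
q^19  k|19↦f(k): 1:1 19:1  a_19=2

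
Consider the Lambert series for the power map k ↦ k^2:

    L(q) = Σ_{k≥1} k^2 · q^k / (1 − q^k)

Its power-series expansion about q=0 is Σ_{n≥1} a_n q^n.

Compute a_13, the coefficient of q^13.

a_13 = 170

[q^13] f(13)=169,f(1)=1 ⇒ 170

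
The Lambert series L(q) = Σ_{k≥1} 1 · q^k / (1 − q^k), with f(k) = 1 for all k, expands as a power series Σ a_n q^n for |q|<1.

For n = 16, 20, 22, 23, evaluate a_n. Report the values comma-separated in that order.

q^16  k|16↦f(k): 1:1 2:1 4:1 8:1 16:1  a_16=5
q^20  k|20↦f(k): 20:1 10:1 5:1 4:1 2:1 1:1  a_20=6
[q^22] f(1)=1,f(2)=1,f(11)=1,f(22)=1 ⇒ 4
q^23  k|23↦f(k): 23:1 1:1  a_23=2

5, 6, 4, 2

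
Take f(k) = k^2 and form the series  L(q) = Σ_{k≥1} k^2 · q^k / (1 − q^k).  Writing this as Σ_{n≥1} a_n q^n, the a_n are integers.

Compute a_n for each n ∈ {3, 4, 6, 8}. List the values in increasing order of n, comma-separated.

10, 21, 50, 85

n=3: 1·3 3·1  f→[1+9]=10
d|4:{4,2,1}  Σf=16+4+1=21
n=6: 6·1 3·2 2·3 1·6  f→[36+9+4+1]=50
[q^8] f(1)=1,f(2)=4,f(4)=16,f(8)=64 ⇒ 85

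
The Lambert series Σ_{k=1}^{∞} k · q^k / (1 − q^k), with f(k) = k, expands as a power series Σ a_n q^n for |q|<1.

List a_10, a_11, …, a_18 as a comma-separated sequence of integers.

18, 12, 28, 14, 24, 24, 31, 18, 39

[q^10] f(10)=10,f(5)=5,f(2)=2,f(1)=1 ⇒ 18
n=11: 11·1 1·11  f→[11+1]=12
q^12  k|12↦f(k): 1:1 2:2 3:3 4:4 6:6 12:12  a_12=28
[q^13] f(13)=13,f(1)=1 ⇒ 14
d|14:{14,7,2,1}  Σf=14+7+2+1=24
n=15: 1·15 3·5 5·3 15·1  f→[1+3+5+15]=24
d|16:{1,2,4,8,16}  Σf=1+2+4+8+16=31
d|17:{17,1}  Σf=17+1=18
q^18  k|18↦f(k): 1:1 2:2 3:3 6:6 9:9 18:18  a_18=39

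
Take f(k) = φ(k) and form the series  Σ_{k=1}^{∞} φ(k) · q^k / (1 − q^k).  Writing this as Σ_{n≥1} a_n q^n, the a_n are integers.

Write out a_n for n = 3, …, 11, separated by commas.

q^3  k|3↦φ(k): 3:2 1:1  a_3=3
n=4: 4·1 2·2 1·4  φ→[2+1+1]=4
d|5:{1,5}  Σφ=1+4=5
[q^6] φ(6)=2,φ(3)=2,φ(2)=1,φ(1)=1 ⇒ 6
n=7: 1·7 7·1  φ→[1+6]=7
n=8: 1·8 2·4 4·2 8·1  φ→[1+1+2+4]=8
d|9:{9,3,1}  Σφ=6+2+1=9
d|10:{10,5,2,1}  Σφ=4+4+1+1=10
q^11  k|11↦φ(k): 1:1 11:10  a_11=11

3, 4, 5, 6, 7, 8, 9, 10, 11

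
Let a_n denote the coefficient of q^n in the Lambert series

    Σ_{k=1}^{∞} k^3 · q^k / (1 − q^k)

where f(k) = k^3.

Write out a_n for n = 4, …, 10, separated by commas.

73, 126, 252, 344, 585, 757, 1134

q^4  k|4↦f(k): 4:64 2:8 1:1  a_4=73
n=5: 1·5 5·1  f→[1+125]=126
d|6:{6,3,2,1}  Σf=216+27+8+1=252
[q^7] f(7)=343,f(1)=1 ⇒ 344
[q^8] f(1)=1,f(2)=8,f(4)=64,f(8)=512 ⇒ 585
d|9:{1,3,9}  Σf=1+27+729=757
d|10:{10,5,2,1}  Σf=1000+125+8+1=1134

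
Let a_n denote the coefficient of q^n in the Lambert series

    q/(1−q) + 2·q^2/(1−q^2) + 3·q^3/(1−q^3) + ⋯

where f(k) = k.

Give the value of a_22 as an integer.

n=22: 1·22 2·11 11·2 22·1  f→[1+2+11+22]=36

a_22 = 36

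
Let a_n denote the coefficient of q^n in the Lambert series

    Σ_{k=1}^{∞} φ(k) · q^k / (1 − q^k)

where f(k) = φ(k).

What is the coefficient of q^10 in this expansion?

d|10:{1,2,5,10}  Σφ=1+1+4+4=10

a_10 = 10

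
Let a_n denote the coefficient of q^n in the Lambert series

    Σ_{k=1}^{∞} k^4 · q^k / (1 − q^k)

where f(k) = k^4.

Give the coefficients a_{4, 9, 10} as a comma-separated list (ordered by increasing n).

d|4:{4,2,1}  Σf=256+16+1=273
d|9:{1,3,9}  Σf=1+81+6561=6643
d|10:{1,2,5,10}  Σf=1+16+625+10000=10642

273, 6643, 10642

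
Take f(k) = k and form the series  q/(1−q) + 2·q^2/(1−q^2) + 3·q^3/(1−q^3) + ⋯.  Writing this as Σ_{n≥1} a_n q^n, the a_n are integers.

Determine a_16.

a_16 = 31

n=16: 1·16 2·8 4·4 8·2 16·1  f→[1+2+4+8+16]=31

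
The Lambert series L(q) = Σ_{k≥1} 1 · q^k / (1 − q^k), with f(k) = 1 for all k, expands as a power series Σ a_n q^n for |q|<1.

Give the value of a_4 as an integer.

n=4: 1·4 2·2 4·1  f→[1+1+1]=3

a_4 = 3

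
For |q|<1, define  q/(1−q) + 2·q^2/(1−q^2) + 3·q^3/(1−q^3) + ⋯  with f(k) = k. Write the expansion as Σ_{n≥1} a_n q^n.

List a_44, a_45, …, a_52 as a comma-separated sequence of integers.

n=44: 44·1 22·2 11·4 4·11 2·22 1·44  f→[44+22+11+4+2+1]=84
[q^45] f(45)=45,f(15)=15,f(9)=9,f(5)=5,f(3)=3,f(1)=1 ⇒ 78
d|46:{1,2,23,46}  Σf=1+2+23+46=72
[q^47] f(47)=47,f(1)=1 ⇒ 48
n=48: 48·1 24·2 16·3 12·4 8·6 6·8 4·12 3·16 2·24 1·48  f→[48+24+16+12+8+6+4+3+2+1]=124
d|49:{49,7,1}  Σf=49+7+1=57
d|50:{50,25,10,5,2,1}  Σf=50+25+10+5+2+1=93
d|51:{1,3,17,51}  Σf=1+3+17+51=72
q^52  k|52↦f(k): 1:1 2:2 4:4 13:13 26:26 52:52  a_52=98

84, 78, 72, 48, 124, 57, 93, 72, 98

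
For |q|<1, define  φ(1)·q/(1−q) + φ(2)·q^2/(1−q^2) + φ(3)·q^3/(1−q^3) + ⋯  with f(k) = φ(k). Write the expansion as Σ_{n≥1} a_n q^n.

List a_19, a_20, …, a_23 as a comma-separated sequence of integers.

q^19  k|19↦φ(k): 19:18 1:1  a_19=19
d|20:{20,10,5,4,2,1}  Σφ=8+4+4+2+1+1=20
d|21:{21,7,3,1}  Σφ=12+6+2+1=21
[q^22] φ(22)=10,φ(11)=10,φ(2)=1,φ(1)=1 ⇒ 22
q^23  k|23↦φ(k): 23:22 1:1  a_23=23

19, 20, 21, 22, 23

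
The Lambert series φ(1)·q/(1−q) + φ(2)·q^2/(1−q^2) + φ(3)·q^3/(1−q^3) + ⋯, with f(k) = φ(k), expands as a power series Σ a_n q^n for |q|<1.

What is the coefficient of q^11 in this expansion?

q^11  k|11↦φ(k): 1:1 11:10  a_11=11

a_11 = 11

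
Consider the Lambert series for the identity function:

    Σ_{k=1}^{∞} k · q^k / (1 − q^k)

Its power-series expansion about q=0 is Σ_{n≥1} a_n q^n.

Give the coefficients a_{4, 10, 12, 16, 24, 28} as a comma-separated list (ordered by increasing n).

7, 18, 28, 31, 60, 56

d|4:{4,2,1}  Σf=4+2+1=7
q^10  k|10↦f(k): 10:10 5:5 2:2 1:1  a_10=18
[q^12] f(12)=12,f(6)=6,f(4)=4,f(3)=3,f(2)=2,f(1)=1 ⇒ 28
q^16  k|16↦f(k): 1:1 2:2 4:4 8:8 16:16  a_16=31
[q^24] f(24)=24,f(12)=12,f(8)=8,f(6)=6,f(4)=4,f(3)=3,f(2)=2,f(1)=1 ⇒ 60
q^28  k|28↦f(k): 1:1 2:2 4:4 7:7 14:14 28:28  a_28=56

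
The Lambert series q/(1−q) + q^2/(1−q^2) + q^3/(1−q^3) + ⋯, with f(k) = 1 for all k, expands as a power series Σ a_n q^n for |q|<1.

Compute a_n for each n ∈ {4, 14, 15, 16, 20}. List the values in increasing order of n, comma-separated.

3, 4, 4, 5, 6

n=4: 1·4 2·2 4·1  f→[1+1+1]=3
[q^14] f(14)=1,f(7)=1,f(2)=1,f(1)=1 ⇒ 4
[q^15] f(1)=1,f(3)=1,f(5)=1,f(15)=1 ⇒ 4
d|16:{1,2,4,8,16}  Σf=1+1+1+1+1=5
[q^20] f(20)=1,f(10)=1,f(5)=1,f(4)=1,f(2)=1,f(1)=1 ⇒ 6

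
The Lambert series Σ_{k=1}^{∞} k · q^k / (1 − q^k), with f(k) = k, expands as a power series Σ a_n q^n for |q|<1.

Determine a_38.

a_38 = 60

[q^38] f(38)=38,f(19)=19,f(2)=2,f(1)=1 ⇒ 60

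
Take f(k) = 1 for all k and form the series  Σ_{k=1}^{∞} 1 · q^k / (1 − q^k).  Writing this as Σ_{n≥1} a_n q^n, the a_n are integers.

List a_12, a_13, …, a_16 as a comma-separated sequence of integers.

n=12: 12·1 6·2 4·3 3·4 2·6 1·12  f→[1+1+1+1+1+1]=6
[q^13] f(13)=1,f(1)=1 ⇒ 2
q^14  k|14↦f(k): 1:1 2:1 7:1 14:1  a_14=4
q^15  k|15↦f(k): 1:1 3:1 5:1 15:1  a_15=4
q^16  k|16↦f(k): 1:1 2:1 4:1 8:1 16:1  a_16=5

6, 2, 4, 4, 5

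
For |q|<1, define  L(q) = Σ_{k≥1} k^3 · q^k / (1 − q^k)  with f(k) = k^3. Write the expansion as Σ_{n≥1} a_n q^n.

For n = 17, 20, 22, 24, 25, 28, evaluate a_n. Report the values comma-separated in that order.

d|17:{17,1}  Σf=4913+1=4914
[q^20] f(20)=8000,f(10)=1000,f(5)=125,f(4)=64,f(2)=8,f(1)=1 ⇒ 9198
n=22: 1·22 2·11 11·2 22·1  f→[1+8+1331+10648]=11988
n=24: 1·24 2·12 3·8 4·6 6·4 8·3 12·2 24·1  f→[1+8+27+64+216+512+1728+13824]=16380
[q^25] f(25)=15625,f(5)=125,f(1)=1 ⇒ 15751
[q^28] f(28)=21952,f(14)=2744,f(7)=343,f(4)=64,f(2)=8,f(1)=1 ⇒ 25112

4914, 9198, 11988, 16380, 15751, 25112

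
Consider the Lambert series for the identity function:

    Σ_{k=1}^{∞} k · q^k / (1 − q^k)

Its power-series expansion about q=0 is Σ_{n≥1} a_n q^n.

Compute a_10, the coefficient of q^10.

q^10  k|10↦f(k): 10:10 5:5 2:2 1:1  a_10=18

a_10 = 18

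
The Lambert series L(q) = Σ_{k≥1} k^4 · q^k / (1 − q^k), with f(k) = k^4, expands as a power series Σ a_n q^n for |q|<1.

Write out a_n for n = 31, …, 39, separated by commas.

923522, 1118481, 1200644, 1419874, 1503652, 1813539, 1874162, 2215474, 2342084

d|31:{1,31}  Σf=1+923521=923522
[q^32] f(32)=1048576,f(16)=65536,f(8)=4096,f(4)=256,f(2)=16,f(1)=1 ⇒ 1118481
[q^33] f(33)=1185921,f(11)=14641,f(3)=81,f(1)=1 ⇒ 1200644
[q^34] f(34)=1336336,f(17)=83521,f(2)=16,f(1)=1 ⇒ 1419874
q^35  k|35↦f(k): 1:1 5:625 7:2401 35:1500625  a_35=1503652
d|36:{1,2,3,4,6,9,12,18,36}  Σf=1+16+81+256+1296+6561+20736+104976+1679616=1813539
[q^37] f(1)=1,f(37)=1874161 ⇒ 1874162
n=38: 1·38 2·19 19·2 38·1  f→[1+16+130321+2085136]=2215474
[q^39] f(1)=1,f(3)=81,f(13)=28561,f(39)=2313441 ⇒ 2342084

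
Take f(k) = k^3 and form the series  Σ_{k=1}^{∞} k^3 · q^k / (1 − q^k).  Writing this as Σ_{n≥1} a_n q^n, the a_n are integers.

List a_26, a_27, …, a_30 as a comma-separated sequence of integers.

19782, 20440, 25112, 24390, 31752

q^26  k|26↦f(k): 26:17576 13:2197 2:8 1:1  a_26=19782
[q^27] f(27)=19683,f(9)=729,f(3)=27,f(1)=1 ⇒ 20440
d|28:{28,14,7,4,2,1}  Σf=21952+2744+343+64+8+1=25112
d|29:{29,1}  Σf=24389+1=24390
[q^30] f(30)=27000,f(15)=3375,f(10)=1000,f(6)=216,f(5)=125,f(3)=27,f(2)=8,f(1)=1 ⇒ 31752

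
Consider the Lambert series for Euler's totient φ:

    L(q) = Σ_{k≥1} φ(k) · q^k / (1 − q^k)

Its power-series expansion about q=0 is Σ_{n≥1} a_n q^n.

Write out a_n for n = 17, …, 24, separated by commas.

q^17  k|17↦φ(k): 17:16 1:1  a_17=17
n=18: 1·18 2·9 3·6 6·3 9·2 18·1  φ→[1+1+2+2+6+6]=18
d|19:{19,1}  Σφ=18+1=19
d|20:{20,10,5,4,2,1}  Σφ=8+4+4+2+1+1=20
n=21: 1·21 3·7 7·3 21·1  φ→[1+2+6+12]=21
n=22: 1·22 2·11 11·2 22·1  φ→[1+1+10+10]=22
[q^23] φ(1)=1,φ(23)=22 ⇒ 23
n=24: 1·24 2·12 3·8 4·6 6·4 8·3 12·2 24·1  φ→[1+1+2+2+2+4+4+8]=24

17, 18, 19, 20, 21, 22, 23, 24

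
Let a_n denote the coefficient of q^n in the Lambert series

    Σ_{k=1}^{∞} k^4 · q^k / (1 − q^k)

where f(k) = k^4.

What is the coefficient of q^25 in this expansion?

q^25  k|25↦f(k): 25:390625 5:625 1:1  a_25=391251

a_25 = 391251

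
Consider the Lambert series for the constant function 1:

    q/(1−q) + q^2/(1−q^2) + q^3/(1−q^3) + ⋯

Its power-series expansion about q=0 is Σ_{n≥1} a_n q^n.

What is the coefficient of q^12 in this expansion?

a_12 = 6

[q^12] f(1)=1,f(2)=1,f(3)=1,f(4)=1,f(6)=1,f(12)=1 ⇒ 6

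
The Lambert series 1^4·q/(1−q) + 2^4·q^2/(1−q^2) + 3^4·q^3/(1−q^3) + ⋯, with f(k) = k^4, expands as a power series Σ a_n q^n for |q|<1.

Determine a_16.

n=16: 16·1 8·2 4·4 2·8 1·16  f→[65536+4096+256+16+1]=69905

a_16 = 69905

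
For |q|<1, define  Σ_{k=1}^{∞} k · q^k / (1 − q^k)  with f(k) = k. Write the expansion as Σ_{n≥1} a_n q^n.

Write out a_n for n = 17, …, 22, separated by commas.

18, 39, 20, 42, 32, 36

n=17: 1·17 17·1  f→[1+17]=18
[q^18] f(1)=1,f(2)=2,f(3)=3,f(6)=6,f(9)=9,f(18)=18 ⇒ 39
q^19  k|19↦f(k): 1:1 19:19  a_19=20
n=20: 20·1 10·2 5·4 4·5 2·10 1·20  f→[20+10+5+4+2+1]=42
[q^21] f(1)=1,f(3)=3,f(7)=7,f(21)=21 ⇒ 32
q^22  k|22↦f(k): 1:1 2:2 11:11 22:22  a_22=36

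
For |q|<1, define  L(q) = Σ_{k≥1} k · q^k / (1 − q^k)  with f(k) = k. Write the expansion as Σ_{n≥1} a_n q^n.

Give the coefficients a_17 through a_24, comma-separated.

18, 39, 20, 42, 32, 36, 24, 60

q^17  k|17↦f(k): 1:1 17:17  a_17=18
n=18: 18·1 9·2 6·3 3·6 2·9 1·18  f→[18+9+6+3+2+1]=39
[q^19] f(19)=19,f(1)=1 ⇒ 20
d|20:{20,10,5,4,2,1}  Σf=20+10+5+4+2+1=42
n=21: 21·1 7·3 3·7 1·21  f→[21+7+3+1]=32
n=22: 1·22 2·11 11·2 22·1  f→[1+2+11+22]=36
d|23:{1,23}  Σf=1+23=24
n=24: 1·24 2·12 3·8 4·6 6·4 8·3 12·2 24·1  f→[1+2+3+4+6+8+12+24]=60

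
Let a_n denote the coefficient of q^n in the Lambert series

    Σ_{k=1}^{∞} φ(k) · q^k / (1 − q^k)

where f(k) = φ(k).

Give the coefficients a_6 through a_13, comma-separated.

q^6  k|6↦φ(k): 6:2 3:2 2:1 1:1  a_6=6
q^7  k|7↦φ(k): 1:1 7:6  a_7=7
d|8:{1,2,4,8}  Σφ=1+1+2+4=8
n=9: 9·1 3·3 1·9  φ→[6+2+1]=9
n=10: 1·10 2·5 5·2 10·1  φ→[1+1+4+4]=10
d|11:{11,1}  Σφ=10+1=11
[q^12] φ(1)=1,φ(2)=1,φ(3)=2,φ(4)=2,φ(6)=2,φ(12)=4 ⇒ 12
d|13:{13,1}  Σφ=12+1=13

6, 7, 8, 9, 10, 11, 12, 13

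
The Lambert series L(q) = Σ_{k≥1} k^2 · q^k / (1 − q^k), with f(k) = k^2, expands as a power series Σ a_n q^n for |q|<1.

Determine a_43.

a_43 = 1850

q^43  k|43↦f(k): 43:1849 1:1  a_43=1850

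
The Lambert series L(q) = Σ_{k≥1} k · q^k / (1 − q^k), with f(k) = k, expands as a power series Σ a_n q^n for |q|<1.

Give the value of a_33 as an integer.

[q^33] f(33)=33,f(11)=11,f(3)=3,f(1)=1 ⇒ 48

a_33 = 48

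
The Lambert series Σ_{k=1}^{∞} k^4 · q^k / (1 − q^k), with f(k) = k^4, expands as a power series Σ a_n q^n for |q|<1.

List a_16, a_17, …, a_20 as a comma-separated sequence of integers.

69905, 83522, 112931, 130322, 170898

q^16  k|16↦f(k): 1:1 2:16 4:256 8:4096 16:65536  a_16=69905
n=17: 17·1 1·17  f→[83521+1]=83522
d|18:{18,9,6,3,2,1}  Σf=104976+6561+1296+81+16+1=112931
d|19:{1,19}  Σf=1+130321=130322
[q^20] f(1)=1,f(2)=16,f(4)=256,f(5)=625,f(10)=10000,f(20)=160000 ⇒ 170898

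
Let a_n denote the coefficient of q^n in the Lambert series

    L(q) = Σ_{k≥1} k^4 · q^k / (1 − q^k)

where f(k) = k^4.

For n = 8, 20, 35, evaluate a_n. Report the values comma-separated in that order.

4369, 170898, 1503652

[q^8] f(8)=4096,f(4)=256,f(2)=16,f(1)=1 ⇒ 4369
n=20: 20·1 10·2 5·4 4·5 2·10 1·20  f→[160000+10000+625+256+16+1]=170898
[q^35] f(1)=1,f(5)=625,f(7)=2401,f(35)=1500625 ⇒ 1503652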